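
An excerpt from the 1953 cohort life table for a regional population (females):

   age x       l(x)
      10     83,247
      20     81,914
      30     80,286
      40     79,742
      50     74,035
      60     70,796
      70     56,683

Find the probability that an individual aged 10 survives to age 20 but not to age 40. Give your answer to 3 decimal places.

0.026

This is the probability of reaching 20 but not 40, conditional on being alive at 10: (l(20) − l(40)) / l(10).
= (81,914 − 79,742) / 83,247 = 2,172 / 83,247 = 0.026091.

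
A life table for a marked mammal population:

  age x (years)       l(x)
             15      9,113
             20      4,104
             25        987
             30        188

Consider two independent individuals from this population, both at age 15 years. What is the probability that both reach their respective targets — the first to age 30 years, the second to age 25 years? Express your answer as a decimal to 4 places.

0.0022

p₁ = l(30)/l(15) = 188/9,113 = 0.020630; p₂ = l(25)/l(15) = 987/9,113 = 0.108307.
P(both) = p₁ × p₂ = 0.020630 × 0.108307 = 0.002234.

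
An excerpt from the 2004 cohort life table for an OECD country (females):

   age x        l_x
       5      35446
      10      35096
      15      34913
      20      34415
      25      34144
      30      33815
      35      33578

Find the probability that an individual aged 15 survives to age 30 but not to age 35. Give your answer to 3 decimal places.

0.007

This is the probability of reaching 30 but not 35, conditional on being alive at 15: (l_30 − l_35) / l_15.
= (33815 − 33578) / 34913 = 237 / 34913 = 0.006788.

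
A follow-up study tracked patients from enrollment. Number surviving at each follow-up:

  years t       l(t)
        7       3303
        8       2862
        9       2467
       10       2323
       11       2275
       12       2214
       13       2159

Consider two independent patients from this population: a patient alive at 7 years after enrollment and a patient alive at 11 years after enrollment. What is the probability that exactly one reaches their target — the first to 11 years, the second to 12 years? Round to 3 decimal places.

p₁ = l(11)/l(7) = 2275/3303 = 0.688768; p₂ = l(12)/l(11) = 2214/2275 = 0.973187.
P(exactly one) = p₁(1−p₂) + (1−p₁)p₂ = 0.018468 + 0.302887 = 0.321355.

0.321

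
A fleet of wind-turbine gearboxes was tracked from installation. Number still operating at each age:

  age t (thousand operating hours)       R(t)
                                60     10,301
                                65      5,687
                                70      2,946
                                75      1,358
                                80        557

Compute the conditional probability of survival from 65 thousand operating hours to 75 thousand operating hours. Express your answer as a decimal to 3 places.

0.239

The conditional survival probability is R(75)/R(65) = 1,358/5,687 = 0.238790.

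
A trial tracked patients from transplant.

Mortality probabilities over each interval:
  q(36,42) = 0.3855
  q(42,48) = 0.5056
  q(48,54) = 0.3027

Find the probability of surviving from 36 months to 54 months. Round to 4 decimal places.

0.2118

Survival from 36 to 54 is the product of surviving each interval: (1 − 0.3855) × (1 − 0.5056) × (1 − 0.3027).
= 0.6145 × 0.4944 × 0.6973 = 0.211846.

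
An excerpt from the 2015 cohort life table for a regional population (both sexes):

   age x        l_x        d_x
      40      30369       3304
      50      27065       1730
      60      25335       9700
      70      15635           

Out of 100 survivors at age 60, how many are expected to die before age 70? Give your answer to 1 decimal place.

The relevant probability is 1 − 15635/25335 = 0.382870.
Expected number = 100 × 0.382870 = 38.3.

38.3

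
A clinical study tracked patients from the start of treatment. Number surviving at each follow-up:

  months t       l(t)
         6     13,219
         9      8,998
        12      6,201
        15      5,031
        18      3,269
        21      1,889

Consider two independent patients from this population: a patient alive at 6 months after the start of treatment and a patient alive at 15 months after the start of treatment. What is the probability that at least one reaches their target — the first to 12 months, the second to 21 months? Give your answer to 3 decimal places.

0.668

p₁ = l(12)/l(6) = 6,201/13,219 = 0.469098; p₂ = l(21)/l(15) = 1,889/5,031 = 0.375472.
P(at least one) = 1 − (1−p₁)(1−p₂) = 1 − 0.530902 × 0.624528 = 0.668437.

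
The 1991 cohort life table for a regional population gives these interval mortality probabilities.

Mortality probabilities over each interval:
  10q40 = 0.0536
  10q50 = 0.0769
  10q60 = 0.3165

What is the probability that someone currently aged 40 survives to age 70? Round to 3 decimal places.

0.597

Chaining the interval survival probabilities: (1 − 0.0536) × (1 − 0.0769) × (1 − 0.3165).
= 0.9464 × 0.9231 × 0.6835 = 0.597121.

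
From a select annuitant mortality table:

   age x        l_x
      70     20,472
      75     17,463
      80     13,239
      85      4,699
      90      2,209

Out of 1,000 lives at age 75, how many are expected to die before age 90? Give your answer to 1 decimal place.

873.5

The relevant probability is 1 − 2,209/17,463 = 0.873504.
Expected number = 1,000 × 0.873504 = 873.5.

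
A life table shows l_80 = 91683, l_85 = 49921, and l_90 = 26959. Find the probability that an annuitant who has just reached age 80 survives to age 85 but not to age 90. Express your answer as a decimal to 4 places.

0.2504

We want 5|5q80 = (l_85 − l_90)/l_80.
This is the probability of reaching 85 but not 90, conditional on being alive at 80: (l_85 − l_90) / l_80.
= (49921 − 26959) / 91683 = 22962 / 91683 = 0.250450.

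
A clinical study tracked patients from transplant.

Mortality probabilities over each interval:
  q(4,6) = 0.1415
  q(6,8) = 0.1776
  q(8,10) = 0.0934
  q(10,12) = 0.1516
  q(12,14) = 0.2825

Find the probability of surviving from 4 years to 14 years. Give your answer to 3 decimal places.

0.390

P(survive 4→14) = (1 − 0.1415) × (1 − 0.1776) × (1 − 0.0934) × (1 − 0.1516) × (1 − 0.2825).
= 0.8585 × 0.8224 × 0.9066 × 0.8484 × 0.7175 = 0.389638.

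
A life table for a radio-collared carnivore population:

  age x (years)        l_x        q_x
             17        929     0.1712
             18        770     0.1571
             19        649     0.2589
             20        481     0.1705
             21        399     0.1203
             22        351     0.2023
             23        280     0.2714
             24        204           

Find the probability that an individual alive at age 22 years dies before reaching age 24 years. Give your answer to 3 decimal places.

P(die before 24 | alive at 22) = 1 − l_24/l_22 = 1 − 204/351 = (147)/351 = 0.418803.

0.419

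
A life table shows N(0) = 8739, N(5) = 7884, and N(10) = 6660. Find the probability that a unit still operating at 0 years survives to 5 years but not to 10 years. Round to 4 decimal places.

This is the probability of reaching 5 but not 10, conditional on being operational at 0: (N(5) − N(10)) / N(0).
= (7884 − 6660) / 8739 = 1224 / 8739 = 0.140062.

0.1401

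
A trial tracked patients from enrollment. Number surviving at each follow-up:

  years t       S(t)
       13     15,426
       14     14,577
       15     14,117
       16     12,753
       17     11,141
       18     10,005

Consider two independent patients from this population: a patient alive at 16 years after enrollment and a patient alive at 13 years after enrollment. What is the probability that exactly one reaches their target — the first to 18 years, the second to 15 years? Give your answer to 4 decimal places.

p₁ = S(18)/S(16) = 10,005/12,753 = 0.784521; p₂ = S(15)/S(13) = 14,117/15,426 = 0.915143.
P(exactly one) = p₁(1−p₂) + (1−p₁)p₂ = 0.066572 + 0.197194 = 0.263766.

0.2638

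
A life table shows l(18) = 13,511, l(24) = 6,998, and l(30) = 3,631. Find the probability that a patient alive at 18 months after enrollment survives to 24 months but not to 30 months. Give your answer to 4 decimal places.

This is the probability of reaching 24 but not 30, conditional on being alive at 18: (l(24) − l(30)) / l(18).
= (6,998 − 3,631) / 13,511 = 3,367 / 13,511 = 0.249204.

0.2492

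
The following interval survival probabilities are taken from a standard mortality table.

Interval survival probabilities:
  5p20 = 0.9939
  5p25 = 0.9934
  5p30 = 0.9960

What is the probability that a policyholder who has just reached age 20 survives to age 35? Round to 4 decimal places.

The overall survival probability is 0.9939 × 0.9934 × 0.9960.
= 0.983391.

0.9834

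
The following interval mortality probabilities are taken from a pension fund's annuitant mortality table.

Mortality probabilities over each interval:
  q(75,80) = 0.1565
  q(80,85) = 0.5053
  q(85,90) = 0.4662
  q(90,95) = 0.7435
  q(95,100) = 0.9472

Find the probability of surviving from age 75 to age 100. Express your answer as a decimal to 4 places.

0.0030

P(survive 75→100) = (1 − 0.1565) × (1 − 0.5053) × (1 − 0.4662) × (1 − 0.7435) × (1 − 0.9472).
= 0.8435 × 0.4947 × 0.5338 × 0.2565 × 0.0528 = 0.003017.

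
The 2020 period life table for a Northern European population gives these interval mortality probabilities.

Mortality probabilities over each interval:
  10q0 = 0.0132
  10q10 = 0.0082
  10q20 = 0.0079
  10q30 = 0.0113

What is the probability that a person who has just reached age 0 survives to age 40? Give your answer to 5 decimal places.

The overall survival probability is (1 − 0.0132) × (1 − 0.0082) × (1 − 0.0079) × (1 − 0.0113).
= 0.9868 × 0.9918 × 0.9921 × 0.9887 = 0.960004.

0.96000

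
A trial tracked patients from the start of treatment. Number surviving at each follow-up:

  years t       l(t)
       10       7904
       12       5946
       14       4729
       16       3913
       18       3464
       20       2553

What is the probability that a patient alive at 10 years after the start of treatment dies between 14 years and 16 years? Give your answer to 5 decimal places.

0.10324

This is the probability of reaching 14 but not 16, conditional on being alive at 10: (l(14) − l(16)) / l(10).
= (4729 − 3913) / 7904 = 816 / 7904 = 0.103239.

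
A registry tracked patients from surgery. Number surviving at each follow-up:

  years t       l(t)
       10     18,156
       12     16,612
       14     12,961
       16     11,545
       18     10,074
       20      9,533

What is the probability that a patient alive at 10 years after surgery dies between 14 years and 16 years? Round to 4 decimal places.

0.0780

This is the probability of reaching 14 but not 16, conditional on being alive at 10: (l(14) − l(16)) / l(10).
= (12,961 − 11,545) / 18,156 = 1,416 / 18,156 = 0.077991.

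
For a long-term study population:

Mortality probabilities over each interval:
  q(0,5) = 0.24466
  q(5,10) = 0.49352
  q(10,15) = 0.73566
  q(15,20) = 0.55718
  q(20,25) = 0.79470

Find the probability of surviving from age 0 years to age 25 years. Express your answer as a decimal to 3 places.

0.009

Survival from 0 to 25 is the product of surviving each interval: (1 − 0.24466) × (1 − 0.49352) × (1 − 0.73566) × (1 − 0.55718) × (1 − 0.79470).
= 0.75534 × 0.50648 × 0.26434 × 0.44282 × 0.20530 = 0.009194.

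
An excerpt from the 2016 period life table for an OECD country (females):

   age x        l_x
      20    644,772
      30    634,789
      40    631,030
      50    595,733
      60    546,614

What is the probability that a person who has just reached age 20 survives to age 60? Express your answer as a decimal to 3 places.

0.848

We want 40p20 = l_60/l_20.
The conditional survival probability is l_60/l_20 = 546,614/644,772 = 0.847763.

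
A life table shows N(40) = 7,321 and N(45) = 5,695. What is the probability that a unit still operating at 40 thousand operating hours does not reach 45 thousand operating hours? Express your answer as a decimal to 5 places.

P(fail before 45 | operational at 40) = 1 − N(45)/N(40) = 1 − 5,695/7,321 = (1,626)/7,321 = 0.222101.

0.22210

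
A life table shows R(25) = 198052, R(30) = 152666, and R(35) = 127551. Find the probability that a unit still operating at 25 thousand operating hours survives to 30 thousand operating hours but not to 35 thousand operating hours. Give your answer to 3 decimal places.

0.127

This is the probability of reaching 30 but not 35, conditional on being operational at 25: (R(30) − R(35)) / R(25).
= (152666 − 127551) / 198052 = 25115 / 198052 = 0.126810.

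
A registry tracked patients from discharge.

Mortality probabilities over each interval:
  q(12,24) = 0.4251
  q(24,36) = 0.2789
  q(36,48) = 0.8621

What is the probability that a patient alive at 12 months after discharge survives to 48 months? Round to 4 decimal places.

P(survive 12→48) = (1 − 0.4251) × (1 − 0.2789) × (1 − 0.8621).
= 0.5749 × 0.7211 × 0.1379 = 0.057168.

0.0572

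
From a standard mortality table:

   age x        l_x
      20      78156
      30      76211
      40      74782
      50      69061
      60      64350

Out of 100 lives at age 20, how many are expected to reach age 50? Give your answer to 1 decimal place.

The relevant probability is 69061/78156 = 0.883630.
Expected number = 100 × 0.883630 = 88.4.

88.4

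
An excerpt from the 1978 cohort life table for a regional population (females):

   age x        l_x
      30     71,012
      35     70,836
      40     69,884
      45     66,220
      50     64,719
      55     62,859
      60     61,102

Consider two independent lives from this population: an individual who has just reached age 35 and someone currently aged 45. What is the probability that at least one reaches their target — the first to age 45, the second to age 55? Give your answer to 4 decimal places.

p₁ = l_45/l_35 = 66,220/70,836 = 0.934835; p₂ = l_55/l_45 = 62,859/66,220 = 0.949245.
P(at least one) = 1 − (1−p₁)(1−p₂) = 1 − 0.065165 × 0.050755 = 0.996693.

0.9967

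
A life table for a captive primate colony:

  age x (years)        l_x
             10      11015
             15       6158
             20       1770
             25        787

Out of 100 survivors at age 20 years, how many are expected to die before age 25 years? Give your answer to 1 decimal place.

The relevant probability is 1 − 787/1770 = 0.555367.
Expected number = 100 × 0.555367 = 55.5.

55.5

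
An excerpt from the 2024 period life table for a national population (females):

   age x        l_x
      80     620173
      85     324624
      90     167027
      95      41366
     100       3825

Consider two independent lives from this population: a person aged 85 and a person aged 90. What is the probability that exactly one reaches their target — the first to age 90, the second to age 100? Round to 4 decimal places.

p₁ = l_90/l_85 = 167027/324624 = 0.514524; p₂ = l_100/l_90 = 3825/167027 = 0.022900.
P(exactly one) = p₁(1−p₂) + (1−p₁)p₂ = 0.502741 + 0.011117 = 0.513859.

0.5139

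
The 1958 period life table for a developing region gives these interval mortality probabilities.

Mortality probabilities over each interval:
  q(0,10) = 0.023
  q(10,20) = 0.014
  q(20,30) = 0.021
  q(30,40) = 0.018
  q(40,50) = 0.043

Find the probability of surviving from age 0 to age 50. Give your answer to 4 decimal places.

0.8863

Chaining the interval survival probabilities: (1 − 0.023) × (1 − 0.014) × (1 − 0.021) × (1 − 0.018) × (1 − 0.043).
= 0.977 × 0.986 × 0.979 × 0.982 × 0.957 = 0.886294.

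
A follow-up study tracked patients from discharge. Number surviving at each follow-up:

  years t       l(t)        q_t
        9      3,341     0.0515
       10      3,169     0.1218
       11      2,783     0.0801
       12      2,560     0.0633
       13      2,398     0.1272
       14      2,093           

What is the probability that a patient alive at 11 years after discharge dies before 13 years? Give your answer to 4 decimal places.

P(die before 13 | alive at 11) = 1 − l(13)/l(11) = 1 − 2,398/2,783 = (385)/2,783 = 0.138340.

0.1383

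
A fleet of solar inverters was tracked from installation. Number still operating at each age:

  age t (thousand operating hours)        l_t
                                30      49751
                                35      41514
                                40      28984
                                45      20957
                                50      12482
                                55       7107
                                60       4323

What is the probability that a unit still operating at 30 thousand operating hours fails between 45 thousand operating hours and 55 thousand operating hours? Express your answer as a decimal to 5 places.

0.27839

This is the probability of reaching 45 but not 55, conditional on being operational at 30: (l_45 − l_55) / l_30.
= (20957 − 7107) / 49751 = 13850 / 49751 = 0.278386.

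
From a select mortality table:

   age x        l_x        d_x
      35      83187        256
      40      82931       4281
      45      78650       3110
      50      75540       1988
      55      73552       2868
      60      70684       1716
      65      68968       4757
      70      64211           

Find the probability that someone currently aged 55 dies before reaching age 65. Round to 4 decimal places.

0.0623

P(die before 65 | alive at 55) = 1 − l_65/l_55 = 1 − 68968/73552 = (4584)/73552 = 0.062323.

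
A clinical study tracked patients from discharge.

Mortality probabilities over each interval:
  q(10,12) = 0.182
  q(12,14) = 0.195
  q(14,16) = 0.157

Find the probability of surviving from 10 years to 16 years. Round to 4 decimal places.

Chaining the interval survival probabilities: (1 − 0.182) × (1 − 0.195) × (1 − 0.157).
= 0.818 × 0.805 × 0.843 = 0.555107.

0.5551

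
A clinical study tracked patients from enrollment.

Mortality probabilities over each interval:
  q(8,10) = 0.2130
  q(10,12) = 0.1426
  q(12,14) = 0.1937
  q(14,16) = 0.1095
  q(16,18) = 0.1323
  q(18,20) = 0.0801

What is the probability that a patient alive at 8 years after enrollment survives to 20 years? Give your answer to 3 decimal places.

Chaining the interval survival probabilities: (1 − 0.2130) × (1 − 0.1426) × (1 − 0.1937) × (1 − 0.1095) × (1 − 0.1323) × (1 − 0.0801).
= 0.7870 × 0.8574 × 0.8063 × 0.8905 × 0.8677 × 0.9199 = 0.386722.

0.387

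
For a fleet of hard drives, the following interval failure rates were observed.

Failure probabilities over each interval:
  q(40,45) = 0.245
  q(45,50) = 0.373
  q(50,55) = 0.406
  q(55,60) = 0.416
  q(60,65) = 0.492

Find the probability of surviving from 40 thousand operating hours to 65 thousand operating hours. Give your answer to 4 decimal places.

Survival from 40 to 65 is the product of surviving each interval: (1 − 0.245) × (1 − 0.373) × (1 − 0.406) × (1 − 0.416) × (1 − 0.492).
= 0.755 × 0.627 × 0.594 × 0.584 × 0.508 = 0.083421.

0.0834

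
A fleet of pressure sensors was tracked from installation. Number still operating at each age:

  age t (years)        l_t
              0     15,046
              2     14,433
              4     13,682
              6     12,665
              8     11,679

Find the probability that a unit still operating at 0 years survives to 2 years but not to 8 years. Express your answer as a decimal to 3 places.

0.183

This is the probability of reaching 2 but not 8, conditional on being operational at 0: (l_2 − l_8) / l_0.
= (14,433 − 11,679) / 15,046 = 2,754 / 15,046 = 0.183039.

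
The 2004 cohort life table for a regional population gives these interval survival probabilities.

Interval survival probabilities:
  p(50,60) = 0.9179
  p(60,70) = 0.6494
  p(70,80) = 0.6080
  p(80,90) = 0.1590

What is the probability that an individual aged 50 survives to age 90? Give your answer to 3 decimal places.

The overall survival probability is 0.9179 × 0.6494 × 0.6080 × 0.1590.
= 0.057625.

0.058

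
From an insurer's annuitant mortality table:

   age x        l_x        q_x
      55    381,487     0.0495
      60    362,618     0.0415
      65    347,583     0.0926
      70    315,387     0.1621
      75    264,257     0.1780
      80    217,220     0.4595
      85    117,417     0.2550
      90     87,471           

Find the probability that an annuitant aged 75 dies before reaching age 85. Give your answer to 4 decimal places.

0.5557

P(die before 85 | alive at 75) = 1 − l_85/l_75 = 1 − 117,417/264,257 = (146,840)/264,257 = 0.555671.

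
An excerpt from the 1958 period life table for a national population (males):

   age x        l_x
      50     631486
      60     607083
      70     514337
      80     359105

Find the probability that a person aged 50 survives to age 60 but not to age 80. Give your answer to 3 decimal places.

0.393

This is the probability of reaching 60 but not 80, conditional on being alive at 50: (l_60 − l_80) / l_50.
= (607083 − 359105) / 631486 = 247978 / 631486 = 0.392690.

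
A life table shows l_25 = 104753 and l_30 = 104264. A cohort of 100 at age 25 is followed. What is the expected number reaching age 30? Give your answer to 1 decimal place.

99.5

The relevant probability is 104264/104753 = 0.995332.
Expected number = 100 × 0.995332 = 99.5.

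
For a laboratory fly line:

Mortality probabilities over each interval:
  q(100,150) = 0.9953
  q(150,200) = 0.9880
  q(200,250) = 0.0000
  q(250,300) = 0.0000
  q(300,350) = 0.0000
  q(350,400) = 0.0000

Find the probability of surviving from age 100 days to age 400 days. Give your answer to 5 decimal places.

0.00006

The overall survival probability is (1 − 0.9953) × (1 − 0.9880) × (1 − 0.0000) × (1 − 0.0000) × (1 − 0.0000) × (1 − 0.0000).
= 0.0047 × 0.0120 × 1.0000 × 1.0000 × 1.0000 × 1.0000 = 0.000056.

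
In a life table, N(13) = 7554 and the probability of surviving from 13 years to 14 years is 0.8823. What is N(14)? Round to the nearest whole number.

6665

N(14) = N(13) × p = 7554 × 0.8823 = 6665.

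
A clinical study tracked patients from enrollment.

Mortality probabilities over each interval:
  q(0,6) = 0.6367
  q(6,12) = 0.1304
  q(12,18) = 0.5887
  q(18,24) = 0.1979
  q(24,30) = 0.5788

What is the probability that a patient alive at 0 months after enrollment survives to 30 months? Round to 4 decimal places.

P(survive 0→30) = (1 − 0.6367) × (1 − 0.1304) × (1 − 0.5887) × (1 − 0.1979) × (1 − 0.5788).
= 0.3633 × 0.8696 × 0.4113 × 0.8021 × 0.4212 = 0.043900.

0.0439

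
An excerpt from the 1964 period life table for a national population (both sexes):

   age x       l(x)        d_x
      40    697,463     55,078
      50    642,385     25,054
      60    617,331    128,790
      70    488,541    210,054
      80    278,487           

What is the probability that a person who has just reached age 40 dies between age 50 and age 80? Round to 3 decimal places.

This is the probability of reaching 50 but not 80, conditional on being alive at 40: (l(50) − l(80)) / l(40).
= (642,385 − 278,487) / 697,463 = 363,898 / 697,463 = 0.521745.

0.522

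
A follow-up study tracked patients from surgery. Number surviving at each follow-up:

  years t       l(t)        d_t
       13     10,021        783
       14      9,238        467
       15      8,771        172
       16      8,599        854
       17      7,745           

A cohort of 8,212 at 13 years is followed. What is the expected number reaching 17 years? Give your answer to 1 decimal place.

The relevant probability is 7,745/10,021 = 0.772877.
Expected number = 8,212 × 0.772877 = 6346.9.

6346.9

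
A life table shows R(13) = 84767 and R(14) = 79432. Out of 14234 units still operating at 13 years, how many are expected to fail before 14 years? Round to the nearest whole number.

The relevant probability is 1 − 79432/84767 = 0.062937.
Expected number = 14234 × 0.062937 = 896.

896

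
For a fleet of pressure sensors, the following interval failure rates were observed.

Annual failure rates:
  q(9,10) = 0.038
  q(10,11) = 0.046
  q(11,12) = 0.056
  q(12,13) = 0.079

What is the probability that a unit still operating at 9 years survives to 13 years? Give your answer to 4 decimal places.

Survival from 9 to 13 is the product of surviving each interval: (1 − 0.038) × (1 − 0.046) × (1 − 0.056) × (1 − 0.079).
= 0.962 × 0.954 × 0.944 × 0.921 = 0.797912.

0.7979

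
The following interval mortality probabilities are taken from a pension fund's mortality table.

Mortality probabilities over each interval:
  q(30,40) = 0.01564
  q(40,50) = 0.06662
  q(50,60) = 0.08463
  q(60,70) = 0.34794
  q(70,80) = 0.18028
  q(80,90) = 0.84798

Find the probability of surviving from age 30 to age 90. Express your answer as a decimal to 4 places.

P(survive 30→90) = (1 − 0.01564) × (1 − 0.06662) × (1 − 0.08463) × (1 − 0.34794) × (1 − 0.18028) × (1 − 0.84798).
= 0.98436 × 0.93338 × 0.91537 × 0.65206 × 0.81972 × 0.15202 = 0.068338.

0.0683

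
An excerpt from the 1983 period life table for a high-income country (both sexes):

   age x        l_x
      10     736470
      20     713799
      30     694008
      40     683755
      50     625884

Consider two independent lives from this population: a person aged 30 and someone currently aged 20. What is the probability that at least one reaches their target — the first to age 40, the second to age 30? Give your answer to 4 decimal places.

0.9996

p₁ = l_40/l_30 = 683755/694008 = 0.985226; p₂ = l_30/l_20 = 694008/713799 = 0.972274.
P(at least one) = 1 − (1−p₁)(1−p₂) = 1 − 0.014774 × 0.027726 = 0.999590.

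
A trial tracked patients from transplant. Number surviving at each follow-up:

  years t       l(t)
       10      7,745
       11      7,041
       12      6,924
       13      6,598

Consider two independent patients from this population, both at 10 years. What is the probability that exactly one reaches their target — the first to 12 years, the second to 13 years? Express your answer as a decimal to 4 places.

0.2227

p₁ = l(12)/l(10) = 6,924/7,745 = 0.893996; p₂ = l(13)/l(10) = 6,598/7,745 = 0.851904.
P(exactly one) = p₁(1−p₂) + (1−p₁)p₂ = 0.132397 + 0.090305 = 0.222702.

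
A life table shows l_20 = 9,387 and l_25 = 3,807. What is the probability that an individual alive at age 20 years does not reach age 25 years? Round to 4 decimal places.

0.5944

P(die before 25 | alive at 20) = 1 − l_25/l_20 = 1 − 3,807/9,387 = (5,580)/9,387 = 0.594439.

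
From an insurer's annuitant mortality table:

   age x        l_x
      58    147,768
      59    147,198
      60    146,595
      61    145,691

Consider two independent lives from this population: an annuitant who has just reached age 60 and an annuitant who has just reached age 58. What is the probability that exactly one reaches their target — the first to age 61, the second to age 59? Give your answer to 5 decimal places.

0.00998

p₁ = l_61/l_60 = 145,691/146,595 = 0.993833; p₂ = l_59/l_58 = 147,198/147,768 = 0.996143.
P(exactly one) = p₁(1−p₂) + (1−p₁)p₂ = 0.003833 + 0.006143 = 0.009976.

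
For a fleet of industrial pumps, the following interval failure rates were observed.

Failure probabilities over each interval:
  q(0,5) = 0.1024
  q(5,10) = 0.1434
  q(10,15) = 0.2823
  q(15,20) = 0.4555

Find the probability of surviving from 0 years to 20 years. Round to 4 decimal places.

The overall survival probability is (1 − 0.1024) × (1 − 0.1434) × (1 − 0.2823) × (1 − 0.4555).
= 0.8976 × 0.8566 × 0.7177 × 0.5445 = 0.300470.

0.3005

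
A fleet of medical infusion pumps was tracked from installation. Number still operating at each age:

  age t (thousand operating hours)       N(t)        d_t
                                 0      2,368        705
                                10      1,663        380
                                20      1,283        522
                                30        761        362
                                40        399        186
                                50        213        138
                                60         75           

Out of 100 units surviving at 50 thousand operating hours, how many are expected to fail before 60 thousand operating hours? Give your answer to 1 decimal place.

The relevant probability is 1 − 75/213 = 0.647887.
Expected number = 100 × 0.647887 = 64.8.

64.8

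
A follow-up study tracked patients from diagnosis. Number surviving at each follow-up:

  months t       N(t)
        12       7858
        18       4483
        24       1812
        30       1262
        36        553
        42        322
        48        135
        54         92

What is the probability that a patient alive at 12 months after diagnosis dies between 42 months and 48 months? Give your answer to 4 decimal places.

0.0238

This is the probability of reaching 42 but not 48, conditional on being alive at 12: (N(42) − N(48)) / N(12).
= (322 − 135) / 7858 = 187 / 7858 = 0.023797.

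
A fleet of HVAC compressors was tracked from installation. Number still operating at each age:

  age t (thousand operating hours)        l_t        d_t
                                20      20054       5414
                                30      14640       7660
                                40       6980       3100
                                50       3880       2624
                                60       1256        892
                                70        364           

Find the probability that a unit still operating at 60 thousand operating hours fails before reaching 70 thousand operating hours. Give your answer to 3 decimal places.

P(fail before 70 | operational at 60) = 1 − l_70/l_60 = 1 − 364/1256 = (892)/1256 = 0.710191.

0.710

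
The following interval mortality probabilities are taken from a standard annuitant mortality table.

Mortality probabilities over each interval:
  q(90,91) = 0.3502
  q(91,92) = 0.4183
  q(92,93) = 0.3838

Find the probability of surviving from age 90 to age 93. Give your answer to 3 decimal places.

0.233

Survival from 90 to 93 is the product of surviving each interval: (1 − 0.3502) × (1 − 0.4183) × (1 − 0.3838).
= 0.6498 × 0.5817 × 0.6162 = 0.232917.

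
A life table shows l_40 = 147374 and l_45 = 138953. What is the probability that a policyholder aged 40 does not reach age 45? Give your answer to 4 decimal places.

P(die before 45 | alive at 40) = 1 − l_45/l_40 = 1 − 138953/147374 = (8421)/147374 = 0.057140.

0.0571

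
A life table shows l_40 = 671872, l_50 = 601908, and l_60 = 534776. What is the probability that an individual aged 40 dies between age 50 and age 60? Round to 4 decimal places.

We want 10|10q40 = (l_50 − l_60)/l_40.
This is the probability of reaching 50 but not 60, conditional on being alive at 40: (l_50 − l_60) / l_40.
= (601908 − 534776) / 671872 = 67132 / 671872 = 0.099918.

0.0999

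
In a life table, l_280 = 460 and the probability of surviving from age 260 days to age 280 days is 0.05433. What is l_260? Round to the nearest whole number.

l_260 = l_280 / p = 460 / 0.05433 = 8467.

8467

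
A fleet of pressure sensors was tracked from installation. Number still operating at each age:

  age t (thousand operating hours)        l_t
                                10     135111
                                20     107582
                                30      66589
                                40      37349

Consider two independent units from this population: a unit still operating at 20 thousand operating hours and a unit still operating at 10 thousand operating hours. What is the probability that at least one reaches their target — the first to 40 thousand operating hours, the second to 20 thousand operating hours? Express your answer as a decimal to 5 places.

0.86698

p₁ = l_40/l_20 = 37349/107582 = 0.347168; p₂ = l_20/l_10 = 107582/135111 = 0.796249.
P(at least one) = 1 − (1−p₁)(1−p₂) = 1 − 0.652832 × 0.203751 = 0.866985.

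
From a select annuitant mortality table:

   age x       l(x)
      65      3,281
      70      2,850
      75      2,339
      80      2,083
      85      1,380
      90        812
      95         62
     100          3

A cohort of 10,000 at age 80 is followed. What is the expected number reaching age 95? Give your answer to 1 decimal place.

The relevant probability is 62/2,083 = 0.029765.
Expected number = 10,000 × 0.029765 = 297.6.

297.6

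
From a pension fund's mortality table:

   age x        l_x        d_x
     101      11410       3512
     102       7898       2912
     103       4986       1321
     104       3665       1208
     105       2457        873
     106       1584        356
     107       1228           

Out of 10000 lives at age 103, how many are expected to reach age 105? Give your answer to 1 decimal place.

The relevant probability is 2457/4986 = 0.492780.
Expected number = 10000 × 0.492780 = 4927.8.

4927.8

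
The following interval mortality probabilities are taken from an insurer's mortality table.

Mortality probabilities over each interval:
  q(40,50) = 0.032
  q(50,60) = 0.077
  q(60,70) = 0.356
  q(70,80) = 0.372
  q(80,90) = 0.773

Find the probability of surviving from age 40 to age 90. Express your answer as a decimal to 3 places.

0.082

The overall survival probability is (1 − 0.032) × (1 − 0.077) × (1 − 0.356) × (1 − 0.372) × (1 − 0.773).
= 0.968 × 0.923 × 0.644 × 0.628 × 0.227 = 0.082025.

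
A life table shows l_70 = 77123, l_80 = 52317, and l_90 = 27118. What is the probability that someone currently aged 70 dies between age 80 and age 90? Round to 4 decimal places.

This is the probability of reaching 80 but not 90, conditional on being alive at 70: (l_80 − l_90) / l_70.
= (52317 − 27118) / 77123 = 25199 / 77123 = 0.326738.

0.3267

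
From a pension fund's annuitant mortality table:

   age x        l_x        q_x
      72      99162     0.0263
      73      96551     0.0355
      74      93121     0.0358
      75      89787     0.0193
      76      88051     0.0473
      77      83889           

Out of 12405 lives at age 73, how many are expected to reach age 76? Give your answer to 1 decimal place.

The relevant probability is 88051/96551 = 0.911964.
Expected number = 12405 × 0.911964 = 11312.9.

11312.9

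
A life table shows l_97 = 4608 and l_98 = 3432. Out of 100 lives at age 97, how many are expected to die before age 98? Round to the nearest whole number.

The relevant probability is 1 − 3432/4608 = 0.255208.
Expected number = 100 × 0.255208 = 26.

26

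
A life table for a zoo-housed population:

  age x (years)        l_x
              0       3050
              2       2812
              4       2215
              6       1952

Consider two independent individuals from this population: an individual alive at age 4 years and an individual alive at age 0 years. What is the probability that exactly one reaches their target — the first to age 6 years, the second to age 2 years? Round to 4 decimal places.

0.1782

p₁ = l_6/l_4 = 1952/2215 = 0.881264; p₂ = l_2/l_0 = 2812/3050 = 0.921967.
P(exactly one) = p₁(1−p₂) + (1−p₁)p₂ = 0.068768 + 0.109471 = 0.178238.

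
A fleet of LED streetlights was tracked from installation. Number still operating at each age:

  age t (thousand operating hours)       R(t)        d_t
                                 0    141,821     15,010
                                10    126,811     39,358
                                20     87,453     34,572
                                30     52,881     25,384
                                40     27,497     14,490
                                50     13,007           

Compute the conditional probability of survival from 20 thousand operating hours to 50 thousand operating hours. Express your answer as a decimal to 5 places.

0.14873

The conditional survival probability is R(50)/R(20) = 13,007/87,453 = 0.148731.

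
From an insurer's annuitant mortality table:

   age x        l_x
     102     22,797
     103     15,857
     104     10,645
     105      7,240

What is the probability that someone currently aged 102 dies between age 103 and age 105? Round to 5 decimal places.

0.37799

We want 1|2q102 = (l_103 − l_105)/l_102.
This is the probability of reaching 103 but not 105, conditional on being alive at 102: (l_103 − l_105) / l_102.
= (15,857 − 7,240) / 22,797 = 8,617 / 22,797 = 0.377988.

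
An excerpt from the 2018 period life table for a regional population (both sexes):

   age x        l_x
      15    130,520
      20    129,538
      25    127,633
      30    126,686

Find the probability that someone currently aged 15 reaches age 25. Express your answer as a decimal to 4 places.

0.9779

We want 10p15 = l_25/l_15.
The conditional survival probability is l_25/l_15 = 127,633/130,520 = 0.977881.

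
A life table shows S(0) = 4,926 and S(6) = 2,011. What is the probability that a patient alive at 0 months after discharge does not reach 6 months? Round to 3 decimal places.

0.592

P(die before 6 | alive at 0) = 1 − S(6)/S(0) = 1 − 2,011/4,926 = (2,915)/4,926 = 0.591758.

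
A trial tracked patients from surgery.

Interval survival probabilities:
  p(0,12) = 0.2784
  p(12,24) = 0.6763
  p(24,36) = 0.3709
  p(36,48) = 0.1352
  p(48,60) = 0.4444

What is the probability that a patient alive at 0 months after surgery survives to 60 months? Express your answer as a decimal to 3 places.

The overall survival probability is 0.2784 × 0.6763 × 0.3709 × 0.1352 × 0.4444.
= 0.004196.

0.004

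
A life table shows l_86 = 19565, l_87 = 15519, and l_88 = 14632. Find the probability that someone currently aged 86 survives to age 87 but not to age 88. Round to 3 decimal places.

0.045

We want 1|1q86 = (l_87 − l_88)/l_86.
This is the probability of reaching 87 but not 88, conditional on being alive at 86: (l_87 − l_88) / l_86.
= (15519 − 14632) / 19565 = 887 / 19565 = 0.045336.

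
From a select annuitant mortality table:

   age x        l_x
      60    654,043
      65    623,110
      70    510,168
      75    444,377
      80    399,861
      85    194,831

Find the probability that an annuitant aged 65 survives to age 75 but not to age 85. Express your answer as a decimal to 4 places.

0.4005

We want 10|10q65 = (l_75 − l_85)/l_65.
This is the probability of reaching 75 but not 85, conditional on being alive at 65: (l_75 − l_85) / l_65.
= (444,377 − 194,831) / 623,110 = 249,546 / 623,110 = 0.400485.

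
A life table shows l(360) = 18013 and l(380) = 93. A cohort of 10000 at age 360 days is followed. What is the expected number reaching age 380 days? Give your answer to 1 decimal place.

51.6

The relevant probability is 93/18013 = 0.005163.
Expected number = 10000 × 0.005163 = 51.6.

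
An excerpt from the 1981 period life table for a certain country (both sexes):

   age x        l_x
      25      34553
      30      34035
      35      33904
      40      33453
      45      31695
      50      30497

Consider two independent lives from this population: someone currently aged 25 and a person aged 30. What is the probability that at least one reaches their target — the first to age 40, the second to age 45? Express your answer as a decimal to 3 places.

0.998

p₁ = l_40/l_25 = 33453/34553 = 0.968165; p₂ = l_45/l_30 = 31695/34035 = 0.931247.
P(at least one) = 1 − (1−p₁)(1−p₂) = 1 − 0.031835 × 0.068753 = 0.997811.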